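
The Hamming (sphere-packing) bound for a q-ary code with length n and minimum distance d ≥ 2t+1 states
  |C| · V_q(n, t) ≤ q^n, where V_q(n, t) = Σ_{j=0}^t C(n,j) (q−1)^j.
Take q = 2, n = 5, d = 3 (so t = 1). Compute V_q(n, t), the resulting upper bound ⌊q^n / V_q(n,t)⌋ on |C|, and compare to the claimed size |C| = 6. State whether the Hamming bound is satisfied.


V_q(n, t) = 6, q^n = 32, Hamming bound = 5, |C| = 6 > bound (violated).

Step 1: Compute V_q(n, t) = Σ_{j=0}^1 C(n, j) (q−1)^j.
  j = 0: C(5,0)·(1)^0 = 1·1 = 1.
  j = 1: C(5,1)·(1)^1 = 5·1 = 5.
  V_q(n, t) = 1 + 5 = 6.
Step 2: q^n = 2^5 = 32.
Step 3: Hamming bound ⌊q^n / V_q(n,t)⌋ = ⌊32/6⌋ = 5.
Step 4: Compare |C| = 6 to 5: violated.
The claimed |C| lies above the Hamming bound, so no 2-ary code of length 5 with d ≥ 3 can have 6 codewords.


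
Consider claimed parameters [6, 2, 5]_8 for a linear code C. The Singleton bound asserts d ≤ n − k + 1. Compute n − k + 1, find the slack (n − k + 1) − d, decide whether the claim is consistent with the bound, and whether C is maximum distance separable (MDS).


Singleton RHS = n − k + 1 = 5, slack = 0, bound satisfied, MDS.

Singleton bound: d ≤ n − k + 1.
Here n = 6, k = 2, so n − k + 1 = 5.
Given d = 5, check d ≤ 5: YES.
Slack = (n − k + 1) − d = 0.
The code is MDS (slack = 0).
Description: the claimed parameters are [6, 2, 5]_8; such a code would be MDS (meets Singleton bound).


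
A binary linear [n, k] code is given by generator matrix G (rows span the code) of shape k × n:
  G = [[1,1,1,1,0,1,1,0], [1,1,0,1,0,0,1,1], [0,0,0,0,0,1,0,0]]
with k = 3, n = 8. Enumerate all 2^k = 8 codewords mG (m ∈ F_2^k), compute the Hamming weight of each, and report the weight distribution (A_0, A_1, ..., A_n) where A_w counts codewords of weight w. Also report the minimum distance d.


Weight distribution: A_0 = 1, A_1 = 1, A_2 = 1, A_3 = 1, A_5 = 2, A_6 = 2. Minimum distance d = 1.

Enumerate all 2^3 = 8 messages m ∈ F_2^3.
For each, compute codeword c = mG in F_2^8, then tally its weight.
  m = 000 → c = 00000000, weight = 0.
  m = 100 → c = 11110110, weight = 6.
  m = 010 → c = 11010011, weight = 5.
  m = 110 → c = 00100101, weight = 3.
  m = 001 → c = 00000100, weight = 1.
  m = 101 → c = 11110010, weight = 5.
  m = 011 → c = 11010111, weight = 6.
  m = 111 → c = 00100001, weight = 2.
Tally weights:
  weight 0: 1 codewords.
  weight 1: 1 codewords.
  weight 2: 1 codewords.
  weight 3: 1 codewords.
  weight 5: 2 codewords.
  weight 6: 2 codewords.
Minimum distance d = smallest w > 0 with A_w > 0 = 1.
Sanity: Σ A_w = 8 = 2^3 = 8 ✓.


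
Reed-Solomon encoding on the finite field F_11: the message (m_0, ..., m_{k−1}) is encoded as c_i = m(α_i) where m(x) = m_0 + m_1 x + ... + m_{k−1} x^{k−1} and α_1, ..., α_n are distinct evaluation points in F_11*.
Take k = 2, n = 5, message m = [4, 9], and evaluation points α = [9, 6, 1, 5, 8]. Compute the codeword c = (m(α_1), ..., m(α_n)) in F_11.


c = [8, 3, 2, 5, 10]

Message polynomial: m(x) = 4 + 9·x (mod 11).
For each evaluation point α_i, compute m(α_i) mod 11:
  α_1 = 9: Horner steps 9 → 8, so m(9) = 8.
  α_2 = 6: Horner steps 9 → 3, so m(6) = 3.
  α_3 = 1: Horner steps 9 → 2, so m(1) = 2.
  α_4 = 5: Horner steps 9 → 5, so m(5) = 5.
  α_5 = 8: Horner steps 9 → 10, so m(8) = 10.
Codeword c = [8, 3, 2, 5, 10] ∈ F_11^5.


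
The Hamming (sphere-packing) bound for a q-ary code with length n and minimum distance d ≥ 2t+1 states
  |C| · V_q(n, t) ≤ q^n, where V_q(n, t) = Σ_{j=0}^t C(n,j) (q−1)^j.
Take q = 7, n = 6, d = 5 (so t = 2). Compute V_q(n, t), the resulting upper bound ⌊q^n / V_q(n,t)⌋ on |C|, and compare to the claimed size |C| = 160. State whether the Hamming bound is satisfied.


V_q(n, t) = 577, q^n = 117649, Hamming bound = 203, |C| = 160 ≤ bound (satisfied).

Step 1: Compute V_q(n, t) = Σ_{j=0}^2 C(n, j) (q−1)^j.
  j = 0: C(6,0)·(6)^0 = 1·1 = 1.
  j = 1: C(6,1)·(6)^1 = 6·6 = 36.
  j = 2: C(6,2)·(6)^2 = 15·36 = 540.
  V_q(n, t) = 1 + 36 + 540 = 577.
Step 2: q^n = 7^6 = 117649.
Step 3: Hamming bound ⌊q^n / V_q(n,t)⌋ = ⌊117649/577⌋ = 203.
Step 4: Compare |C| = 160 to 203: satisfied.
The claimed |C| lies below the Hamming bound.


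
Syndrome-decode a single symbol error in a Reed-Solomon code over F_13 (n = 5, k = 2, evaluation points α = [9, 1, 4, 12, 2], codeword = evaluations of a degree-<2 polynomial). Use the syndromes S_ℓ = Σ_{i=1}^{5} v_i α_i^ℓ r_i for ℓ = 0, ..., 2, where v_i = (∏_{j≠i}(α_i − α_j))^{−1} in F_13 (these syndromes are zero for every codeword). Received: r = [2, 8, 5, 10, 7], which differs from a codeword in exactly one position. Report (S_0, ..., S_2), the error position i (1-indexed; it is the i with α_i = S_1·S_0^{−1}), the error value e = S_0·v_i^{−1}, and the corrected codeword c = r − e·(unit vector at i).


S = (3, 1, 9), error at position 1, error magnitude e = 2, c = [0, 8, 5, 10, 7].

Step 1: column multipliers v_i = (∏_{j≠i}(α_i − α_j))^{−1} mod 13.
  i = 1 (α = 9): (9−1)(9−4)(9−12)(9−2) = 8·5·(−3)·7 = −840 ≡ 5, so v_1 = 5^{−1} = 8 (mod 13).
  i = 2 (α = 1): (1−9)(1−4)(1−12)(1−2) = (−8)·(−3)·(−11)·(−1) = 264 ≡ 4, so v_2 = 4^{−1} = 10 (mod 13).
  i = 3 (α = 4): (4−9)(4−1)(4−12)(4−2) = (−5)·3·(−8)·2 = 240 ≡ 6, so v_3 = 6^{−1} = 11 (mod 13).
  i = 4 (α = 12): (12−9)(12−1)(12−4)(12−2) = 3·11·8·10 = 2640 ≡ 1, so v_4 = 1^{−1} = 1 (mod 13).
  i = 5 (α = 2): (2−9)(2−1)(2−4)(2−12) = (−7)·1·(−2)·(−10) = −140 ≡ 3, so v_5 = 3^{−1} = 9 (mod 13).
  v = [8, 10, 11, 1, 9].
Step 2: syndromes of r = [2, 8, 5, 10, 7] (all sums mod 13).
  S_0 = Σ v_i r_i = 8·2 + 10·8 + 11·5 + 1·10 + 9·7 = 224 ≡ 3.
  S_1 = Σ v_i α_i r_i = 8·9·2 + 10·1·8 + 11·4·5 + 1·12·10 + 9·2·7 = 690 ≡ 1.
  α_i^2 mod 13 = [3, 1, 3, 1, 4].
  S_2 = Σ v_i α_i^2 r_i = 8·3·2 + 10·1·8 + 11·3·5 + 1·1·10 + 9·4·7 = 555 ≡ 9.
  S = (3, 1, 9) ≠ 0, so r is not a codeword (an error is present).
Step 3: locate the error. For a single error e at position i, S_ℓ = v_i·e·α_i^ℓ, so α_err = S_1/S_0.
  S_0^{−1} = 3^{−1} = 9 (mod 13), so α_err = 1·9 = 9 ≡ 9 = α_1. Error position i = 1.
  Consistency check: S_2/S_1 = 9·1 = 9 ≡ 9 = α_err ✓ (single-error assumption holds).
Step 4: error magnitude e = S_0/v_1 = S_0·∏_{j≠1}(α_1 − α_j) = 3·5 = 15 ≡ 2 (mod 13).
Step 5: correct position 1: c_1 = r_1 − e = 2 − 2 ≡ 0 (mod 13). Hence c = [0, 8, 5, 10, 7].
  Check: interpolating c through the α_i gives m(x) = 9 + 12·x (degree < 2) with m(α_i) = c_i for every i, so c is indeed a codeword.


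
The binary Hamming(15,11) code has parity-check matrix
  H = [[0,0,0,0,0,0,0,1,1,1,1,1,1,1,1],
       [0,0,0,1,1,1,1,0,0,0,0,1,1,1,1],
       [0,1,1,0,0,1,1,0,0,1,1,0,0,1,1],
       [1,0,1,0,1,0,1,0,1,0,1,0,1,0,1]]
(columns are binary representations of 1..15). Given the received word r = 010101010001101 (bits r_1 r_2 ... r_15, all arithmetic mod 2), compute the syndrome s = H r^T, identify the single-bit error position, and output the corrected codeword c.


s = (0, 1, 1, 0)^T, error position = 6, corrected codeword c = 010100010001101

Compute s = H r^T mod 2 one row at a time:
  s_1 = 1 + 0 + 0 + 0 + 1 + 1 + 0 + 1 = 4 ≡ 0 (mod 2).
  s_2 = 1 + 0 + 1 + 0 + 1 + 1 + 0 + 1 = 5 ≡ 1 (mod 2).
  s_3 = 1 + 0 + 1 + 0 + 0 + 0 + 0 + 1 = 3 ≡ 1 (mod 2).
  s_4 = 0 + 0 + 0 + 0 + 0 + 0 + 1 + 1 = 2 ≡ 0 (mod 2).
s = (0, 1, 1, 0)^T — this equals column 6 of H (binary 0110), so error is at position 6.
Correct: flip bit 6 of r = 010101010001101 to get c = 010100010001101.


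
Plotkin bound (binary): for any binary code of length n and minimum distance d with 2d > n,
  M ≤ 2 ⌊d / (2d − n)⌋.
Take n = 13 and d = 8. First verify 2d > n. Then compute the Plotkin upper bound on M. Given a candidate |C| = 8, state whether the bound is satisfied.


Plotkin bound M ≤ 4; given |C| = 8 > bound (violated).

Check applicability: 2d = 16, n = 13.
2d − n = 3 > 0, so Plotkin applies.
Compute d/(2d−n) = 8/3 ≈ 2.6667.
⌊d/(2d−n)⌋ = 2.
Plotkin bound: M ≤ 2·2 = 4.
Given |C| = 8, check: VIOLATED.
This |C| is above the Plotkin bound, so no binary code with n = 13, d = 8 and 8 codewords exists.


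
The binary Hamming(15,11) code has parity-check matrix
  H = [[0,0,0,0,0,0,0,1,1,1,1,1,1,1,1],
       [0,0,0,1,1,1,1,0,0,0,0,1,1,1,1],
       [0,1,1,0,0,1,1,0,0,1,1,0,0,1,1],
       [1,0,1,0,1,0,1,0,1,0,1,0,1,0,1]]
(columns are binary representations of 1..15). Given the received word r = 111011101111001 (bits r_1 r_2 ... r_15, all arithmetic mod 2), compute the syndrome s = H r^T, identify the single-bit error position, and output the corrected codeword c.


s = (1, 1, 1, 1)^T, error position = 15, corrected codeword c = 111011101111000

Compute s = H r^T mod 2 one row at a time:
  s_1 = 0 + 1 + 1 + 1 + 1 + 0 + 0 + 1 = 5 ≡ 1 (mod 2).
  s_2 = 0 + 1 + 1 + 1 + 1 + 0 + 0 + 1 = 5 ≡ 1 (mod 2).
  s_3 = 1 + 1 + 1 + 1 + 1 + 1 + 0 + 1 = 7 ≡ 1 (mod 2).
  s_4 = 1 + 1 + 1 + 1 + 1 + 1 + 0 + 1 = 7 ≡ 1 (mod 2).
s = (1, 1, 1, 1)^T — this equals column 15 of H (binary 1111), so error is at position 15.
Correct: flip bit 15 of r = 111011101111001 to get c = 111011101111000.


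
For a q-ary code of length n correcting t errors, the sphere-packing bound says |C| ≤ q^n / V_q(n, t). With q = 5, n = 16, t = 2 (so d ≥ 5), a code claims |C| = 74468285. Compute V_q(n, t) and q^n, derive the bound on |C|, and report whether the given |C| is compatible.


V_q(n, t) = 1985, q^n = 152587890625, Hamming bound = 76870473, |C| = 74468285 ≤ bound (satisfied).

Step 1: Compute V_q(n, t) = Σ_{j=0}^2 C(n, j) (q−1)^j.
  j = 0: C(16,0)·(4)^0 = 1·1 = 1.
  j = 1: C(16,1)·(4)^1 = 16·4 = 64.
  j = 2: C(16,2)·(4)^2 = 120·16 = 1920.
  V_q(n, t) = 1 + 64 + 1920 = 1985.
Step 2: q^n = 5^16 = 152587890625.
Step 3: Hamming bound ⌊q^n / V_q(n,t)⌋ = ⌊152587890625/1985⌋ = 76870473.
Step 4: Compare |C| = 74468285 to 76870473: satisfied.
The claimed |C| lies below the Hamming bound.


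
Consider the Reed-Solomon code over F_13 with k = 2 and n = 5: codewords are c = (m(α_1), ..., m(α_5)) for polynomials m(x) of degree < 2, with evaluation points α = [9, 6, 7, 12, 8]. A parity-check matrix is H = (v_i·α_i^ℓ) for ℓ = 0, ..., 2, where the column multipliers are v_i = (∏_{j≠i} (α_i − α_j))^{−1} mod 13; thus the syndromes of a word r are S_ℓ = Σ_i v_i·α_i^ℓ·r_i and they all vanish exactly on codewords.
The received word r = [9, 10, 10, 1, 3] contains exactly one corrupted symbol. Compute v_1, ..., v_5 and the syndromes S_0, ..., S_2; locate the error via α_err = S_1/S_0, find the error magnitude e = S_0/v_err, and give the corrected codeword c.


S = (11, 1, 6), error at position 2, error magnitude e = 6, c = [9, 4, 10, 1, 3].

Step 1: column multipliers v_i = (∏_{j≠i}(α_i − α_j))^{−1} mod 13.
  i = 1 (α = 9): (9−6)(9−7)(9−12)(9−8) = 3·2·(−3)·1 = −18 ≡ 8, so v_1 = 8^{−1} = 5 (mod 13).
  i = 2 (α = 6): (6−9)(6−7)(6−12)(6−8) = (−3)·(−1)·(−6)·(−2) = 36 ≡ 10, so v_2 = 10^{−1} = 4 (mod 13).
  i = 3 (α = 7): (7−9)(7−6)(7−12)(7−8) = (−2)·1·(−5)·(−1) = −10 ≡ 3, so v_3 = 3^{−1} = 9 (mod 13).
  i = 4 (α = 12): (12−9)(12−6)(12−7)(12−8) = 3·6·5·4 = 360 ≡ 9, so v_4 = 9^{−1} = 3 (mod 13).
  i = 5 (α = 8): (8−9)(8−6)(8−7)(8−12) = (−1)·2·1·(−4) = 8 ≡ 8, so v_5 = 8^{−1} = 5 (mod 13).
  v = [5, 4, 9, 3, 5].
Step 2: syndromes of r = [9, 10, 10, 1, 3] (all sums mod 13).
  S_0 = Σ v_i r_i = 5·9 + 4·10 + 9·10 + 3·1 + 5·3 = 193 ≡ 11.
  S_1 = Σ v_i α_i r_i = 5·9·9 + 4·6·10 + 9·7·10 + 3·12·1 + 5·8·3 = 1431 ≡ 1.
  α_i^2 mod 13 = [3, 10, 10, 1, 12].
  S_2 = Σ v_i α_i^2 r_i = 5·3·9 + 4·10·10 + 9·10·10 + 3·1·1 + 5·12·3 = 1618 ≡ 6.
  S = (11, 1, 6) ≠ 0, so r is not a codeword (an error is present).
Step 3: locate the error. For a single error e at position i, S_ℓ = v_i·e·α_i^ℓ, so α_err = S_1/S_0.
  S_0^{−1} = 11^{−1} = 6 (mod 13), so α_err = 1·6 = 6 ≡ 6 = α_2. Error position i = 2.
  Consistency check: S_2/S_1 = 6·1 = 6 ≡ 6 = α_err ✓ (single-error assumption holds).
Step 4: error magnitude e = S_0/v_2 = S_0·∏_{j≠2}(α_2 − α_j) = 11·10 = 110 ≡ 6 (mod 13).
Step 5: correct position 2: c_2 = r_2 − e = 10 − 6 ≡ 4 (mod 13). Hence c = [9, 4, 10, 1, 3].
  Check: interpolating c through the α_i gives m(x) = 7 + 6·x (degree < 2) with m(α_i) = c_i for every i, so c is indeed a codeword.


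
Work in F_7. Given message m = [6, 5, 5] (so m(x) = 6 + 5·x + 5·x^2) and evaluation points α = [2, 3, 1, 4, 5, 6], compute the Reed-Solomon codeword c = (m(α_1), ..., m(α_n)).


c = [1, 3, 2, 1, 2, 6]

Message polynomial: m(x) = 6 + 5·x + 5·x^2 (mod 7).
For each evaluation point α_i, compute m(α_i) mod 7:
  α_1 = 2: Horner steps 5 → 1 → 1, so m(2) = 1.
  α_2 = 3: Horner steps 5 → 6 → 3, so m(3) = 3.
  α_3 = 1: Horner steps 5 → 3 → 2, so m(1) = 2.
  α_4 = 4: Horner steps 5 → 4 → 1, so m(4) = 1.
  α_5 = 5: Horner steps 5 → 2 → 2, so m(5) = 2.
  α_6 = 6: Horner steps 5 → 0 → 6, so m(6) = 6.
Codeword c = [1, 3, 2, 1, 2, 6] ∈ F_7^6.


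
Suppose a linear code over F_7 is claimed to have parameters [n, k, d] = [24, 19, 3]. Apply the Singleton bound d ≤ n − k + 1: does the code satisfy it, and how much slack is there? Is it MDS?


Singleton RHS = n − k + 1 = 6, slack = 3, bound satisfied, not MDS.

Singleton bound: d ≤ n − k + 1.
Here n = 24, k = 19, so n − k + 1 = 6.
Given d = 3, check d ≤ 6: YES.
Slack = (n − k + 1) − d = 3.
The code is NOT MDS (slack = 3 > 0).
Description: the claimed parameters are [24, 19, 3]_7; such a code would be non-MDS.


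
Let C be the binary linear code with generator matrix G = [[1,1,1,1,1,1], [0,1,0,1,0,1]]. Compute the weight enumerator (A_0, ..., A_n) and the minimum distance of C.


Weight distribution: A_0 = 1, A_3 = 2, A_6 = 1. Minimum distance d = 3.

Enumerate all 2^2 = 4 messages m ∈ F_2^2.
For each, compute codeword c = mG in F_2^6, then tally its weight.
  m = 00 → c = 000000, weight = 0.
  m = 10 → c = 111111, weight = 6.
  m = 01 → c = 010101, weight = 3.
  m = 11 → c = 101010, weight = 3.
Tally weights:
  weight 0: 1 codewords.
  weight 3: 2 codewords.
  weight 6: 1 codewords.
Minimum distance d = smallest w > 0 with A_w > 0 = 3.
Sanity: Σ A_w = 4 = 2^2 = 4 ✓.


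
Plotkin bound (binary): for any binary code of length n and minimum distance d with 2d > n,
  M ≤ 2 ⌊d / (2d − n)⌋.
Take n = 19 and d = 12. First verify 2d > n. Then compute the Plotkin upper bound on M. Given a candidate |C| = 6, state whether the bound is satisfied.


Plotkin bound M ≤ 4; given |C| = 6 > bound (violated).

Check applicability: 2d = 24, n = 19.
2d − n = 5 > 0, so Plotkin applies.
Compute d/(2d−n) = 12/5 ≈ 2.4000.
⌊d/(2d−n)⌋ = 2.
Plotkin bound: M ≤ 2·2 = 4.
Given |C| = 6, check: VIOLATED.
This |C| is above the Plotkin bound, so no binary code with n = 19, d = 12 and 6 codewords exists.


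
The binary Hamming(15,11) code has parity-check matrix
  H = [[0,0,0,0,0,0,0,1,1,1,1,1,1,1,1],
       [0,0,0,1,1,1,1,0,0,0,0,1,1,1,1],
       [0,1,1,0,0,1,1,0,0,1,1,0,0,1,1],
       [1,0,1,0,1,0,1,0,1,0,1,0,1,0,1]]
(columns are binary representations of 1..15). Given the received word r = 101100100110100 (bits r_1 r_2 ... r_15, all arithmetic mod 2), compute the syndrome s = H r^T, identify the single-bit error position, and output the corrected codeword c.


s = (1, 1, 0, 1)^T, error position = 13, corrected codeword c = 101100100110000

Compute s = H r^T mod 2 one row at a time:
  s_1 = 0 + 0 + 1 + 1 + 0 + 1 + 0 + 0 = 3 ≡ 1 (mod 2).
  s_2 = 1 + 0 + 0 + 1 + 0 + 1 + 0 + 0 = 3 ≡ 1 (mod 2).
  s_3 = 0 + 1 + 0 + 1 + 1 + 1 + 0 + 0 = 4 ≡ 0 (mod 2).
  s_4 = 1 + 1 + 0 + 1 + 0 + 1 + 1 + 0 = 5 ≡ 1 (mod 2).
s = (1, 1, 0, 1)^T — this equals column 13 of H (binary 1101), so error is at position 13.
Correct: flip bit 13 of r = 101100100110100 to get c = 101100100110000.


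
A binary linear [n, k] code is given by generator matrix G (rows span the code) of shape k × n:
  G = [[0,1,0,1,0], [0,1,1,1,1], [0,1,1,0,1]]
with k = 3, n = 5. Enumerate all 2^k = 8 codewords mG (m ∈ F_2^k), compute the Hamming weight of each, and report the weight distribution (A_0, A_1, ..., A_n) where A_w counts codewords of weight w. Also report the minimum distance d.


Weight distribution: A_0 = 1, A_1 = 2, A_2 = 2, A_3 = 2, A_4 = 1. Minimum distance d = 1.

Enumerate all 2^3 = 8 messages m ∈ F_2^3.
For each, compute codeword c = mG in F_2^5, then tally its weight.
  m = 000 → c = 00000, weight = 0.
  m = 100 → c = 01010, weight = 2.
  m = 010 → c = 01111, weight = 4.
  m = 110 → c = 00101, weight = 2.
  m = 001 → c = 01101, weight = 3.
  m = 101 → c = 00111, weight = 3.
  m = 011 → c = 00010, weight = 1.
  m = 111 → c = 01000, weight = 1.
Tally weights:
  weight 0: 1 codewords.
  weight 1: 2 codewords.
  weight 2: 2 codewords.
  weight 3: 2 codewords.
  weight 4: 1 codewords.
Minimum distance d = smallest w > 0 with A_w > 0 = 1.
Sanity: Σ A_w = 8 = 2^3 = 8 ✓.


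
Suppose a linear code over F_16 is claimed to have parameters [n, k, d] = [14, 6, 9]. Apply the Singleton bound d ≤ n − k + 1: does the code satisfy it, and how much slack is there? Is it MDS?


Singleton RHS = n − k + 1 = 9, slack = 0, bound satisfied, MDS.

Singleton bound: d ≤ n − k + 1.
Here n = 14, k = 6, so n − k + 1 = 9.
Given d = 9, check d ≤ 9: YES.
Slack = (n − k + 1) − d = 0.
The code is MDS (slack = 0).
Description: the claimed parameters are [14, 6, 9]_16; such a code would be MDS (meets Singleton bound).


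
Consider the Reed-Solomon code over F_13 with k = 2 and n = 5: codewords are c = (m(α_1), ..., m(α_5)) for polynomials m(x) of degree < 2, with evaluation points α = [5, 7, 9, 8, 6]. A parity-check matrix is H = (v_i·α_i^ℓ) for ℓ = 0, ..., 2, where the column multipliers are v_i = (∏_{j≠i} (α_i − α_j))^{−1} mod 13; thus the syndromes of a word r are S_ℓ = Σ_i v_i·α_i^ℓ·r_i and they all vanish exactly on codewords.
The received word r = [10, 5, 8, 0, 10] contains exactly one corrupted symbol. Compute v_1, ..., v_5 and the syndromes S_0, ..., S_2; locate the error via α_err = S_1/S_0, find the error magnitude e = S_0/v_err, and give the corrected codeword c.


S = (9, 6, 4), error at position 1, error magnitude e = 8, c = [2, 5, 8, 0, 10].

Step 1: column multipliers v_i = (∏_{j≠i}(α_i − α_j))^{−1} mod 13.
  i = 1 (α = 5): (5−7)(5−9)(5−8)(5−6) = (−2)·(−4)·(−3)·(−1) = 24 ≡ 11, so v_1 = 11^{−1} = 6 (mod 13).
  i = 2 (α = 7): (7−5)(7−9)(7−8)(7−6) = 2·(−2)·(−1)·1 = 4 ≡ 4, so v_2 = 4^{−1} = 10 (mod 13).
  i = 3 (α = 9): (9−5)(9−7)(9−8)(9−6) = 4·2·1·3 = 24 ≡ 11, so v_3 = 11^{−1} = 6 (mod 13).
  i = 4 (α = 8): (8−5)(8−7)(8−9)(8−6) = 3·1·(−1)·2 = −6 ≡ 7, so v_4 = 7^{−1} = 2 (mod 13).
  i = 5 (α = 6): (6−5)(6−7)(6−9)(6−8) = 1·(−1)·(−3)·(−2) = −6 ≡ 7, so v_5 = 7^{−1} = 2 (mod 13).
  v = [6, 10, 6, 2, 2].
Step 2: syndromes of r = [10, 5, 8, 0, 10] (all sums mod 13).
  S_0 = Σ v_i r_i = 6·10 + 10·5 + 6·8 + 2·0 + 2·10 = 178 ≡ 9.
  S_1 = Σ v_i α_i r_i = 6·5·10 + 10·7·5 + 6·9·8 + 2·8·0 + 2·6·10 = 1202 ≡ 6.
  α_i^2 mod 13 = [12, 10, 3, 12, 10].
  S_2 = Σ v_i α_i^2 r_i = 6·12·10 + 10·10·5 + 6·3·8 + 2·12·0 + 2·10·10 = 1564 ≡ 4.
  S = (9, 6, 4) ≠ 0, so r is not a codeword (an error is present).
Step 3: locate the error. For a single error e at position i, S_ℓ = v_i·e·α_i^ℓ, so α_err = S_1/S_0.
  S_0^{−1} = 9^{−1} = 3 (mod 13), so α_err = 6·3 = 18 ≡ 5 = α_1. Error position i = 1.
  Consistency check: S_2/S_1 = 4·11 = 44 ≡ 5 = α_err ✓ (single-error assumption holds).
Step 4: error magnitude e = S_0/v_1 = S_0·∏_{j≠1}(α_1 − α_j) = 9·11 = 99 ≡ 8 (mod 13).
Step 5: correct position 1: c_1 = r_1 − e = 10 − 8 ≡ 2 (mod 13). Hence c = [2, 5, 8, 0, 10].
  Check: interpolating c through the α_i gives m(x) = 1 + 8·x (degree < 2) with m(α_i) = c_i for every i, so c is indeed a codeword.


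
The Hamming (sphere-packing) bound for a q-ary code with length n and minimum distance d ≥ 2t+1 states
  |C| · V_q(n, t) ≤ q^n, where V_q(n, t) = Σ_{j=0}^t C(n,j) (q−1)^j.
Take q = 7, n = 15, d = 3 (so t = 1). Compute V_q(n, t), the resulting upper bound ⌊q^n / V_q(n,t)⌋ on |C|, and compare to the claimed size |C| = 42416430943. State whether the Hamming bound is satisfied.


V_q(n, t) = 91, q^n = 4747561509943, Hamming bound = 52171005603, |C| = 42416430943 ≤ bound (satisfied).

Step 1: Compute V_q(n, t) = Σ_{j=0}^1 C(n, j) (q−1)^j.
  j = 0: C(15,0)·(6)^0 = 1·1 = 1.
  j = 1: C(15,1)·(6)^1 = 15·6 = 90.
  V_q(n, t) = 1 + 90 = 91.
Step 2: q^n = 7^15 = 4747561509943.
Step 3: Hamming bound ⌊q^n / V_q(n,t)⌋ = ⌊4747561509943/91⌋ = 52171005603.
Step 4: Compare |C| = 42416430943 to 52171005603: satisfied.
The claimed |C| lies below the Hamming bound.


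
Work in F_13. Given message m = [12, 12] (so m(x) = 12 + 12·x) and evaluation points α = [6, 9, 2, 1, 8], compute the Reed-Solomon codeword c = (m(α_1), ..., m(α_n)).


c = [6, 3, 10, 11, 4]

Message polynomial: m(x) = 12 + 12·x (mod 13).
For each evaluation point α_i, compute m(α_i) mod 13:
  α_1 = 6: Horner steps 12 → 6, so m(6) = 6.
  α_2 = 9: Horner steps 12 → 3, so m(9) = 3.
  α_3 = 2: Horner steps 12 → 10, so m(2) = 10.
  α_4 = 1: Horner steps 12 → 11, so m(1) = 11.
  α_5 = 8: Horner steps 12 → 4, so m(8) = 4.
Codeword c = [6, 3, 10, 11, 4] ∈ F_13^5.


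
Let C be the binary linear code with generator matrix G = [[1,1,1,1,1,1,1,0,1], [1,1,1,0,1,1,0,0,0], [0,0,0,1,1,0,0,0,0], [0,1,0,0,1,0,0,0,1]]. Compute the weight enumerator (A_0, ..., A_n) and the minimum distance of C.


Weight distribution: A_0 = 1, A_2 = 2, A_3 = 4, A_4 = 2, A_5 = 4, A_6 = 2, A_8 = 1. Minimum distance d = 2.

Enumerate all 2^4 = 16 messages m ∈ F_2^4.
For each, compute codeword c = mG in F_2^9, then tally its weight.
  m = 0000 → c = 000000000, weight = 0.
  m = 1000 → c = 111111101, weight = 8.
  m = 0100 → c = 111011000, weight = 5.
  m = 1100 → c = 000100101, weight = 3.
  m = 0010 → c = 000110000, weight = 2.
  m = 1010 → c = 111001101, weight = 6.
  m = 0110 → c = 111101000, weight = 5.
  m = 1110 → c = 000010101, weight = 3.
  m = 0001 → c = 010010001, weight = 3.
  m = 1001 → c = 101101100, weight = 5.
  m = 0101 → c = 101001001, weight = 4.
  m = 1101 → c = 010110100, weight = 4.
  m = 0011 → c = 010100001, weight = 3.
  m = 1011 → c = 101011100, weight = 5.
  m = 0111 → c = 101111001, weight = 6.
  m = 1111 → c = 010000100, weight = 2.
Tally weights:
  weight 0: 1 codewords.
  weight 2: 2 codewords.
  weight 3: 4 codewords.
  weight 4: 2 codewords.
  weight 5: 4 codewords.
  weight 6: 2 codewords.
  weight 8: 1 codewords.
Minimum distance d = smallest w > 0 with A_w > 0 = 2.
Sanity: Σ A_w = 16 = 2^4 = 16 ✓.


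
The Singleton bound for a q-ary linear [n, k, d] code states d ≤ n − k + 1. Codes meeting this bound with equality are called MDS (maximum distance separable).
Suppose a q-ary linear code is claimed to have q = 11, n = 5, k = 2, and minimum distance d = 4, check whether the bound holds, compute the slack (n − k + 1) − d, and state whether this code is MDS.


Singleton RHS = n − k + 1 = 4, slack = 0, bound satisfied, MDS.

Singleton bound: d ≤ n − k + 1.
Here n = 5, k = 2, so n − k + 1 = 4.
Given d = 4, check d ≤ 4: YES.
Slack = (n − k + 1) − d = 0.
The code is MDS (slack = 0).
Description: the claimed parameters are [5, 2, 4]_11; such a code would be MDS (meets Singleton bound).


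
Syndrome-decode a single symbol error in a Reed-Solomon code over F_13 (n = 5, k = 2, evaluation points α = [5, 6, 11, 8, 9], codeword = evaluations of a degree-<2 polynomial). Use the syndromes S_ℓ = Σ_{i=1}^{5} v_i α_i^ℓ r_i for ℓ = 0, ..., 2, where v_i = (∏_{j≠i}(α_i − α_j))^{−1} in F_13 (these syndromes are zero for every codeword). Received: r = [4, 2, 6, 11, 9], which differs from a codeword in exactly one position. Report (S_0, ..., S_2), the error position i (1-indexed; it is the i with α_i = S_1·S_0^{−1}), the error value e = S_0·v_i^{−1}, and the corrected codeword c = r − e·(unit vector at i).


S = (6, 1, 11), error at position 3, error magnitude e = 1, c = [4, 2, 5, 11, 9].

Step 1: column multipliers v_i = (∏_{j≠i}(α_i − α_j))^{−1} mod 13.
  i = 1 (α = 5): (5−6)(5−11)(5−8)(5−9) = (−1)·(−6)·(−3)·(−4) = 72 ≡ 7, so v_1 = 7^{−1} = 2 (mod 13).
  i = 2 (α = 6): (6−5)(6−11)(6−8)(6−9) = 1·(−5)·(−2)·(−3) = −30 ≡ 9, so v_2 = 9^{−1} = 3 (mod 13).
  i = 3 (α = 11): (11−5)(11−6)(11−8)(11−9) = 6·5·3·2 = 180 ≡ 11, so v_3 = 11^{−1} = 6 (mod 13).
  i = 4 (α = 8): (8−5)(8−6)(8−11)(8−9) = 3·2·(−3)·(−1) = 18 ≡ 5, so v_4 = 5^{−1} = 8 (mod 13).
  i = 5 (α = 9): (9−5)(9−6)(9−11)(9−8) = 4·3·(−2)·1 = −24 ≡ 2, so v_5 = 2^{−1} = 7 (mod 13).
  v = [2, 3, 6, 8, 7].
Step 2: syndromes of r = [4, 2, 6, 11, 9] (all sums mod 13).
  S_0 = Σ v_i r_i = 2·4 + 3·2 + 6·6 + 8·11 + 7·9 = 201 ≡ 6.
  S_1 = Σ v_i α_i r_i = 2·5·4 + 3·6·2 + 6·11·6 + 8·8·11 + 7·9·9 = 1743 ≡ 1.
  α_i^2 mod 13 = [12, 10, 4, 12, 3].
  S_2 = Σ v_i α_i^2 r_i = 2·12·4 + 3·10·2 + 6·4·6 + 8·12·11 + 7·3·9 = 1545 ≡ 11.
  S = (6, 1, 11) ≠ 0, so r is not a codeword (an error is present).
Step 3: locate the error. For a single error e at position i, S_ℓ = v_i·e·α_i^ℓ, so α_err = S_1/S_0.
  S_0^{−1} = 6^{−1} = 11 (mod 13), so α_err = 1·11 = 11 ≡ 11 = α_3. Error position i = 3.
  Consistency check: S_2/S_1 = 11·1 = 11 ≡ 11 = α_err ✓ (single-error assumption holds).
Step 4: error magnitude e = S_0/v_3 = S_0·∏_{j≠3}(α_3 − α_j) = 6·11 = 66 ≡ 1 (mod 13).
Step 5: correct position 3: c_3 = r_3 − e = 6 − 1 ≡ 5 (mod 13). Hence c = [4, 2, 5, 11, 9].
  Check: interpolating c through the α_i gives m(x) = 1 + 11·x (degree < 2) with m(α_i) = c_i for every i, so c is indeed a codeword.


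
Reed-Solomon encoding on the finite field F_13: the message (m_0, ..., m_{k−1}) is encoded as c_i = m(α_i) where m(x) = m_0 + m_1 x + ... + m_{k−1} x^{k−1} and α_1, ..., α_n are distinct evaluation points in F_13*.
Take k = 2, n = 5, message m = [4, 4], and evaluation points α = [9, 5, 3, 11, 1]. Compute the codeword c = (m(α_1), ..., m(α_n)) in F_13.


c = [1, 11, 3, 9, 8]

Message polynomial: m(x) = 4 + 4·x (mod 13).
For each evaluation point α_i, compute m(α_i) mod 13:
  α_1 = 9: Horner steps 4 → 1, so m(9) = 1.
  α_2 = 5: Horner steps 4 → 11, so m(5) = 11.
  α_3 = 3: Horner steps 4 → 3, so m(3) = 3.
  α_4 = 11: Horner steps 4 → 9, so m(11) = 9.
  α_5 = 1: Horner steps 4 → 8, so m(1) = 8.
Codeword c = [1, 11, 3, 9, 8] ∈ F_13^5.


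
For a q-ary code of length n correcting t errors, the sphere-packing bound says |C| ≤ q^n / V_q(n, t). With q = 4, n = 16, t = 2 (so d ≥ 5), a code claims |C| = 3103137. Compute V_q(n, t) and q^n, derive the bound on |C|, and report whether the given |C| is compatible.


V_q(n, t) = 1129, q^n = 4294967296, Hamming bound = 3804222, |C| = 3103137 ≤ bound (satisfied).

Step 1: Compute V_q(n, t) = Σ_{j=0}^2 C(n, j) (q−1)^j.
  j = 0: C(16,0)·(3)^0 = 1·1 = 1.
  j = 1: C(16,1)·(3)^1 = 16·3 = 48.
  j = 2: C(16,2)·(3)^2 = 120·9 = 1080.
  V_q(n, t) = 1 + 48 + 1080 = 1129.
Step 2: q^n = 4^16 = 4294967296.
Step 3: Hamming bound ⌊q^n / V_q(n,t)⌋ = ⌊4294967296/1129⌋ = 3804222.
Step 4: Compare |C| = 3103137 to 3804222: satisfied.
The claimed |C| lies below the Hamming bound.


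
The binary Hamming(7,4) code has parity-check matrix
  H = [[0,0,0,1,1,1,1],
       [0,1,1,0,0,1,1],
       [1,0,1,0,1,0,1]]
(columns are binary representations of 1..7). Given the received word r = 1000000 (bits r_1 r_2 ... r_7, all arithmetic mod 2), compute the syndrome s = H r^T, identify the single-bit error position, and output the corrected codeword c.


s = (0, 0, 1)^T, error position = 1, corrected codeword c = 0000000

Compute s = H r^T mod 2 one row at a time:
  s_1 = 0 + 0 + 0 + 0 = 0 ≡ 0 (mod 2).
  s_2 = 0 + 0 + 0 + 0 = 0 ≡ 0 (mod 2).
  s_3 = 1 + 0 + 0 + 0 = 1 ≡ 1 (mod 2).
s = (0, 0, 1)^T — this equals column 1 of H (binary 001), so error is at position 1.
Correct: flip bit 1 of r = 1000000 to get c = 0000000.


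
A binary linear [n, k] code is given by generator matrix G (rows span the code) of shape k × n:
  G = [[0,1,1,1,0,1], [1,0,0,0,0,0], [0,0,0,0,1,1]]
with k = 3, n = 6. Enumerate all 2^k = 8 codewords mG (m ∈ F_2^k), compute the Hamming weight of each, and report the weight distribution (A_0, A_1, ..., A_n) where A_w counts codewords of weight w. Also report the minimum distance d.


Weight distribution: A_0 = 1, A_1 = 1, A_2 = 1, A_3 = 1, A_4 = 2, A_5 = 2. Minimum distance d = 1.

Enumerate all 2^3 = 8 messages m ∈ F_2^3.
For each, compute codeword c = mG in F_2^6, then tally its weight.
  m = 000 → c = 000000, weight = 0.
  m = 100 → c = 011101, weight = 4.
  m = 010 → c = 100000, weight = 1.
  m = 110 → c = 111101, weight = 5.
  m = 001 → c = 000011, weight = 2.
  m = 101 → c = 011110, weight = 4.
  m = 011 → c = 100011, weight = 3.
  m = 111 → c = 111110, weight = 5.
Tally weights:
  weight 0: 1 codewords.
  weight 1: 1 codewords.
  weight 2: 1 codewords.
  weight 3: 1 codewords.
  weight 4: 2 codewords.
  weight 5: 2 codewords.
Minimum distance d = smallest w > 0 with A_w > 0 = 1.
Sanity: Σ A_w = 8 = 2^3 = 8 ✓.


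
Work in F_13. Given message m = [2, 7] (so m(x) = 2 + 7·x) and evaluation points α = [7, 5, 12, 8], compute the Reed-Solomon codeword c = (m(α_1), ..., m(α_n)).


c = [12, 11, 8, 6]

Message polynomial: m(x) = 2 + 7·x (mod 13).
For each evaluation point α_i, compute m(α_i) mod 13:
  α_1 = 7: Horner steps 7 → 12, so m(7) = 12.
  α_2 = 5: Horner steps 7 → 11, so m(5) = 11.
  α_3 = 12: Horner steps 7 → 8, so m(12) = 8.
  α_4 = 8: Horner steps 7 → 6, so m(8) = 6.
Codeword c = [12, 11, 8, 6] ∈ F_13^4.


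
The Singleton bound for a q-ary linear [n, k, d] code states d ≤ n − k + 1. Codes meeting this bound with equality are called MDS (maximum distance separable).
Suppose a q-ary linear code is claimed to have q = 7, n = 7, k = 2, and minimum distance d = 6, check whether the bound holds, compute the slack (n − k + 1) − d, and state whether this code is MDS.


Singleton RHS = n − k + 1 = 6, slack = 0, bound satisfied, MDS.

Singleton bound: d ≤ n − k + 1.
Here n = 7, k = 2, so n − k + 1 = 6.
Given d = 6, check d ≤ 6: YES.
Slack = (n − k + 1) − d = 0.
The code is MDS (slack = 0).
Description: the claimed parameters are [7, 2, 6]_7; such a code would be MDS (meets Singleton bound).


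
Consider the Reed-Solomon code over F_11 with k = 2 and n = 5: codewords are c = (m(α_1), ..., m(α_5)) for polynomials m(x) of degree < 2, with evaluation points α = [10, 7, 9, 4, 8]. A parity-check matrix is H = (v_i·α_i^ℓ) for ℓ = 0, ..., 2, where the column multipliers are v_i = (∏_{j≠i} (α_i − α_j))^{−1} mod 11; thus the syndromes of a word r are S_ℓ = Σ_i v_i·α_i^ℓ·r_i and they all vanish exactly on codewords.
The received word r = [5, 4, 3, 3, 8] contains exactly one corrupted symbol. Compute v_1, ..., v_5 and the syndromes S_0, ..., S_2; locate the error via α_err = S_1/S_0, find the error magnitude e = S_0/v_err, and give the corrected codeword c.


S = (2, 7, 8), error at position 3, error magnitude e = 2, c = [5, 4, 1, 3, 8].

Step 1: column multipliers v_i = (∏_{j≠i}(α_i − α_j))^{−1} mod 11.
  i = 1 (α = 10): (10−7)(10−9)(10−4)(10−8) = 3·1·6·2 = 36 ≡ 3, so v_1 = 3^{−1} = 4 (mod 11).
  i = 2 (α = 7): (7−10)(7−9)(7−4)(7−8) = (−3)·(−2)·3·(−1) = −18 ≡ 4, so v_2 = 4^{−1} = 3 (mod 11).
  i = 3 (α = 9): (9−10)(9−7)(9−4)(9−8) = (−1)·2·5·1 = −10 ≡ 1, so v_3 = 1^{−1} = 1 (mod 11).
  i = 4 (α = 4): (4−10)(4−7)(4−9)(4−8) = (−6)·(−3)·(−5)·(−4) = 360 ≡ 8, so v_4 = 8^{−1} = 7 (mod 11).
  i = 5 (α = 8): (8−10)(8−7)(8−9)(8−4) = (−2)·1·(−1)·4 = 8 ≡ 8, so v_5 = 8^{−1} = 7 (mod 11).
  v = [4, 3, 1, 7, 7].
Step 2: syndromes of r = [5, 4, 3, 3, 8] (all sums mod 11).
  S_0 = Σ v_i r_i = 4·5 + 3·4 + 1·3 + 7·3 + 7·8 = 112 ≡ 2.
  S_1 = Σ v_i α_i r_i = 4·10·5 + 3·7·4 + 1·9·3 + 7·4·3 + 7·8·8 = 843 ≡ 7.
  α_i^2 mod 11 = [1, 5, 4, 5, 9].
  S_2 = Σ v_i α_i^2 r_i = 4·1·5 + 3·5·4 + 1·4·3 + 7·5·3 + 7·9·8 = 701 ≡ 8.
  S = (2, 7, 8) ≠ 0, so r is not a codeword (an error is present).
Step 3: locate the error. For a single error e at position i, S_ℓ = v_i·e·α_i^ℓ, so α_err = S_1/S_0.
  S_0^{−1} = 2^{−1} = 6 (mod 11), so α_err = 7·6 = 42 ≡ 9 = α_3. Error position i = 3.
  Consistency check: S_2/S_1 = 8·8 = 64 ≡ 9 = α_err ✓ (single-error assumption holds).
Step 4: error magnitude e = S_0/v_3 = S_0·∏_{j≠3}(α_3 − α_j) = 2·1 = 2 ≡ 2 (mod 11).
Step 5: correct position 3: c_3 = r_3 − e = 3 − 2 ≡ 1 (mod 11). Hence c = [5, 4, 1, 3, 8].
  Check: interpolating c through the α_i gives m(x) = 9 + 4·x (degree < 2) with m(α_i) = c_i for every i, so c is indeed a codeword.


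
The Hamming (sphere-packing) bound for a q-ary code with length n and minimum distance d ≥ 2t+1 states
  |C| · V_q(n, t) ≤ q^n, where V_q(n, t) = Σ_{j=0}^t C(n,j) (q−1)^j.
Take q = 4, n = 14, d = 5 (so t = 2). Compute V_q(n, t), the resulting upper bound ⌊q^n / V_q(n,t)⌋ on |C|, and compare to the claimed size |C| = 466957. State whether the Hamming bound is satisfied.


V_q(n, t) = 862, q^n = 268435456, Hamming bound = 311410, |C| = 466957 > bound (violated).

Step 1: Compute V_q(n, t) = Σ_{j=0}^2 C(n, j) (q−1)^j.
  j = 0: C(14,0)·(3)^0 = 1·1 = 1.
  j = 1: C(14,1)·(3)^1 = 14·3 = 42.
  j = 2: C(14,2)·(3)^2 = 91·9 = 819.
  V_q(n, t) = 1 + 42 + 819 = 862.
Step 2: q^n = 4^14 = 268435456.
Step 3: Hamming bound ⌊q^n / V_q(n,t)⌋ = ⌊268435456/862⌋ = 311410.
Step 4: Compare |C| = 466957 to 311410: violated.
The claimed |C| lies above the Hamming bound, so no 4-ary code of length 14 with d ≥ 5 can have 466957 codewords.


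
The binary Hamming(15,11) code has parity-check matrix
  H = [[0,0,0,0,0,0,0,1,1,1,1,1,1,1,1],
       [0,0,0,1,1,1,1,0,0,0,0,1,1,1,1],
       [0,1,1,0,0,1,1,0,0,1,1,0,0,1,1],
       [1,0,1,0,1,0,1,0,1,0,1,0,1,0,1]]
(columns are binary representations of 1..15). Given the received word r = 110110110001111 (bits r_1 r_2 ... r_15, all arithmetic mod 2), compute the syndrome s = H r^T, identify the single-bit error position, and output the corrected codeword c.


s = (1, 1, 0, 1)^T, error position = 13, corrected codeword c = 110110110001011

Compute s = H r^T mod 2 one row at a time:
  s_1 = 1 + 0 + 0 + 0 + 1 + 1 + 1 + 1 = 5 ≡ 1 (mod 2).
  s_2 = 1 + 1 + 0 + 1 + 1 + 1 + 1 + 1 = 7 ≡ 1 (mod 2).
  s_3 = 1 + 0 + 0 + 1 + 0 + 0 + 1 + 1 = 4 ≡ 0 (mod 2).
  s_4 = 1 + 0 + 1 + 1 + 0 + 0 + 1 + 1 = 5 ≡ 1 (mod 2).
s = (1, 1, 0, 1)^T — this equals column 13 of H (binary 1101), so error is at position 13.
Correct: flip bit 13 of r = 110110110001111 to get c = 110110110001011.


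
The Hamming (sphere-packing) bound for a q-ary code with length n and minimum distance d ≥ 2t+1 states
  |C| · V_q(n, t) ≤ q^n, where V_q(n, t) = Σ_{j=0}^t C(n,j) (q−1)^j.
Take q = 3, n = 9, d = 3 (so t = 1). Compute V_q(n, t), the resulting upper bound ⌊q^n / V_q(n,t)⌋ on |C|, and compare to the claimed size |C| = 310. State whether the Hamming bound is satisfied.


V_q(n, t) = 19, q^n = 19683, Hamming bound = 1035, |C| = 310 ≤ bound (satisfied).

Step 1: Compute V_q(n, t) = Σ_{j=0}^1 C(n, j) (q−1)^j.
  j = 0: C(9,0)·(2)^0 = 1·1 = 1.
  j = 1: C(9,1)·(2)^1 = 9·2 = 18.
  V_q(n, t) = 1 + 18 = 19.
Step 2: q^n = 3^9 = 19683.
Step 3: Hamming bound ⌊q^n / V_q(n,t)⌋ = ⌊19683/19⌋ = 1035.
Step 4: Compare |C| = 310 to 1035: satisfied.
The claimed |C| lies below the Hamming bound.


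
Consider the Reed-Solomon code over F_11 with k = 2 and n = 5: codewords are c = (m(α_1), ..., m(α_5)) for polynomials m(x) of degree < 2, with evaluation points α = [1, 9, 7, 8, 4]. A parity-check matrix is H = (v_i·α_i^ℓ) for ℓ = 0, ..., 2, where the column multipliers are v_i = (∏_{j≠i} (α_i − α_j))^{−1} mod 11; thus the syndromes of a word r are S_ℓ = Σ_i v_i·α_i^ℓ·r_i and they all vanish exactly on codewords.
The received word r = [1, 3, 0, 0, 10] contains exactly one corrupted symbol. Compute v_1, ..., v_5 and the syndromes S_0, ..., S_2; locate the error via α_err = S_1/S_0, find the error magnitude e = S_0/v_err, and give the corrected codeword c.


S = (1, 7, 5), error at position 3, error magnitude e = 3, c = [1, 3, 8, 0, 10].

Step 1: column multipliers v_i = (∏_{j≠i}(α_i − α_j))^{−1} mod 11.
  i = 1 (α = 1): (1−9)(1−7)(1−8)(1−4) = (−8)·(−6)·(−7)·(−3) = 1008 ≡ 7, so v_1 = 7^{−1} = 8 (mod 11).
  i = 2 (α = 9): (9−1)(9−7)(9−8)(9−4) = 8·2·1·5 = 80 ≡ 3, so v_2 = 3^{−1} = 4 (mod 11).
  i = 3 (α = 7): (7−1)(7−9)(7−8)(7−4) = 6·(−2)·(−1)·3 = 36 ≡ 3, so v_3 = 3^{−1} = 4 (mod 11).
  i = 4 (α = 8): (8−1)(8−9)(8−7)(8−4) = 7·(−1)·1·4 = −28 ≡ 5, so v_4 = 5^{−1} = 9 (mod 11).
  i = 5 (α = 4): (4−1)(4−9)(4−7)(4−8) = 3·(−5)·(−3)·(−4) = −180 ≡ 7, so v_5 = 7^{−1} = 8 (mod 11).
  v = [8, 4, 4, 9, 8].
Step 2: syndromes of r = [1, 3, 0, 0, 10] (all sums mod 11).
  S_0 = Σ v_i r_i = 8·1 + 4·3 + 4·0 + 9·0 + 8·10 = 100 ≡ 1.
  S_1 = Σ v_i α_i r_i = 8·1·1 + 4·9·3 + 4·7·0 + 9·8·0 + 8·4·10 = 436 ≡ 7.
  α_i^2 mod 11 = [1, 4, 5, 9, 5].
  S_2 = Σ v_i α_i^2 r_i = 8·1·1 + 4·4·3 + 4·5·0 + 9·9·0 + 8·5·10 = 456 ≡ 5.
  S = (1, 7, 5) ≠ 0, so r is not a codeword (an error is present).
Step 3: locate the error. For a single error e at position i, S_ℓ = v_i·e·α_i^ℓ, so α_err = S_1/S_0.
  S_0^{−1} = 1^{−1} = 1 (mod 11), so α_err = 7·1 = 7 ≡ 7 = α_3. Error position i = 3.
  Consistency check: S_2/S_1 = 5·8 = 40 ≡ 7 = α_err ✓ (single-error assumption holds).
Step 4: error magnitude e = S_0/v_3 = S_0·∏_{j≠3}(α_3 − α_j) = 1·3 = 3 ≡ 3 (mod 11).
Step 5: correct position 3: c_3 = r_3 − e = 0 − 3 ≡ 8 (mod 11). Hence c = [1, 3, 8, 0, 10].
  Check: interpolating c through the α_i gives m(x) = 9 + 3·x (degree < 2) with m(α_i) = c_i for every i, so c is indeed a codeword.


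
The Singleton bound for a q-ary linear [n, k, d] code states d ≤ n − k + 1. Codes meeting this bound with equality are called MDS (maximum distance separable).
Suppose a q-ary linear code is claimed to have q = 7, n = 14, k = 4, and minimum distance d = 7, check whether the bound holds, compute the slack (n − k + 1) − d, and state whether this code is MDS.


Singleton RHS = n − k + 1 = 11, slack = 4, bound satisfied, not MDS.

Singleton bound: d ≤ n − k + 1.
Here n = 14, k = 4, so n − k + 1 = 11.
Given d = 7, check d ≤ 11: YES.
Slack = (n − k + 1) − d = 4.
The code is NOT MDS (slack = 4 > 0).
Description: the claimed parameters are [14, 4, 7]_7; such a code would be non-MDS.


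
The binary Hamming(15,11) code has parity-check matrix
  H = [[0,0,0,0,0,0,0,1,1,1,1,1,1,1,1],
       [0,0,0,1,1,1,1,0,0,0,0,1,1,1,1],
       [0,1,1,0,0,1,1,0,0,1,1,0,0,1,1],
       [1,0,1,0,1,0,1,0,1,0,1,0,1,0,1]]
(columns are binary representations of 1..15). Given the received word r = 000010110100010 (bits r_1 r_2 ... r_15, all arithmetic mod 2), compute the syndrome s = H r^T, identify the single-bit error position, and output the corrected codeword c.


s = (1, 1, 1, 0)^T, error position = 14, corrected codeword c = 000010110100000

Compute s = H r^T mod 2 one row at a time:
  s_1 = 1 + 0 + 1 + 0 + 0 + 0 + 1 + 0 = 3 ≡ 1 (mod 2).
  s_2 = 0 + 1 + 0 + 1 + 0 + 0 + 1 + 0 = 3 ≡ 1 (mod 2).
  s_3 = 0 + 0 + 0 + 1 + 1 + 0 + 1 + 0 = 3 ≡ 1 (mod 2).
  s_4 = 0 + 0 + 1 + 1 + 0 + 0 + 0 + 0 = 2 ≡ 0 (mod 2).
s = (1, 1, 1, 0)^T — this equals column 14 of H (binary 1110), so error is at position 14.
Correct: flip bit 14 of r = 000010110100010 to get c = 000010110100000.
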